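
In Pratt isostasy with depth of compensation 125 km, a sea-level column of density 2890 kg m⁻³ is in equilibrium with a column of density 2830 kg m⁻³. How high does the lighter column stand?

ρ_ref D = ρ (D + h) → h = D (ρ_ref − ρ)/ρ.
h = 125 km × (2890 − 2830)/2830 = 2.65 km.

2.65 km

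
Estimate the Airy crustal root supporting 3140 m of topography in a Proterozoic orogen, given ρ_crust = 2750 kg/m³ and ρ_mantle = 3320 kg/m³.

For local isostatic compensation: the weight of the topography is balanced by the buoyancy of the root, ρ_c h = (ρ_m − ρ_c) r.
r = h · ρ_c / (ρ_m − ρ_c) = 3140 m × 2750 / (3320 − 2750) = 15100 m.

15100 m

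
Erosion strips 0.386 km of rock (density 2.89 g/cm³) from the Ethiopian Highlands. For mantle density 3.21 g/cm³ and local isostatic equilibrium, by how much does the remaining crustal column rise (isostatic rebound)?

0.348 km

Unloading: uplift u = e ρ_c/ρ_m = 0.386 km × 2.89/3.21 = 0.348 km.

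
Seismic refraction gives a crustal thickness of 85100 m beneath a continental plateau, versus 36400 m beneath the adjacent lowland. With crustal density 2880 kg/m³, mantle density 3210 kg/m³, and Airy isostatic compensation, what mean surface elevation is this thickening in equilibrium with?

5010 m

Excess crust Δ = 85100 m − 36400 m = 48700 m, split between elevation h and root r with h + r = Δ.
Airy balance ρ_c h = (ρ_m − ρ_c) r gives r = h ρ_c/(ρ_m − ρ_c), so h (1 + ρ_c/(ρ_m − ρ_c)) = Δ, i.e. h = Δ (ρ_m − ρ_c)/ρ_m.
h = 48700 m × 330/3210 = 5010 m.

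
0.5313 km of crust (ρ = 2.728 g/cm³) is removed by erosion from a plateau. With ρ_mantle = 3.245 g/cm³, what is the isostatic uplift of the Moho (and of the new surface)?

0.447 km

Unloading: uplift u = e ρ_c/ρ_m = 0.5313 km × 2.728/3.245 = 0.447 km.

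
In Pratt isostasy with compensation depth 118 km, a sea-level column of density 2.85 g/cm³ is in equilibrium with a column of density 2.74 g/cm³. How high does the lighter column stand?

4.74 km

ρ_ref D = ρ (D + h) → h = D (ρ_ref − ρ)/ρ.
h = 118 km × (2.85 − 2.74)/2.74 = 4.74 km.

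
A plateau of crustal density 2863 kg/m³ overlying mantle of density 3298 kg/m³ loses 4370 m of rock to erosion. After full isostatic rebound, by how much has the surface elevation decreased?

Rebound u = e ρ_c/ρ_m = 4370 m × 2863/3298 = 3794 m.
Net surface drop = e − u = 4370 m − 3794 m = e (ρ_m − ρ_c)/ρ_m = 576 m.

576 m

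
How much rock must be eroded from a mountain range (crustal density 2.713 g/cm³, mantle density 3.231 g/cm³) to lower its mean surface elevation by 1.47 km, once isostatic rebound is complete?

Net drop Δ = e − u = e − e ρ_c/ρ_m = e (ρ_m − ρ_c)/ρ_m.
e = Δ ρ_m/(ρ_m − ρ_c) = 1.47 km × 3.231/0.518 = 9.17 km.

9.17 km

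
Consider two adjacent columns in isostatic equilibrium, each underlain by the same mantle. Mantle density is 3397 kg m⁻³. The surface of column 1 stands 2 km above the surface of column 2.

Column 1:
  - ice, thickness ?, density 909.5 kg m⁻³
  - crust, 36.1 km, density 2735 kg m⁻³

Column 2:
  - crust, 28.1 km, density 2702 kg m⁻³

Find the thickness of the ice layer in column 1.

0.975 km

Take the compensation level at the base of the deeper column (depth z_c below the surface of column 1) and equate Σ ρ_i t_i down to z_c; mantle fills any gap and the z_c terms cancel.
Column 1: x×909.5 + 36.1×2735 + (z_c − 36.1 − x)×3397
Column 2: 2×0 + 28.1×2702 + (z_c − 2 − 28.1)×3397
The z_c×3397 term appears on both sides and cancels. Collect the known terms of each column as K = Σ(ρt)_known − 3397 × (depth of known layers): K_1 = 98733.5 − 3397×36.1 = −23898.2; K_2 = 75926.2 − 3397×(2 + 28.1) = −26323.5.
Balance: K_1 − x×(3397 − 909.5) = K_2, so x = (K_1 − K_2)/(3397 − 909.5) = 2425.3/2487.5 = 0.975 km.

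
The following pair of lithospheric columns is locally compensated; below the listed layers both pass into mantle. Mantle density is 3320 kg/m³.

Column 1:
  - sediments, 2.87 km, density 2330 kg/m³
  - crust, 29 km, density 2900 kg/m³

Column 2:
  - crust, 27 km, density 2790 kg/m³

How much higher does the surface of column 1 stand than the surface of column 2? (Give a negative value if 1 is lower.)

For any compensation level in the mantle, the mantle terms cancel and isostasy reduces to e = (Σt_1 − Σt_2) − (Σ(ρt)_1 − Σ(ρt)_2) / ρ_m.
Σt_1 = 31.87 km; Σt_2 = 27 km; Σ(ρt)_1 = 90787.1; Σ(ρt)_2 = 75330 (in km·kg/m³).
e = (31.87 − 27) − (90787.1 − 75330) / 3320 = 0.214 km.

0.214 km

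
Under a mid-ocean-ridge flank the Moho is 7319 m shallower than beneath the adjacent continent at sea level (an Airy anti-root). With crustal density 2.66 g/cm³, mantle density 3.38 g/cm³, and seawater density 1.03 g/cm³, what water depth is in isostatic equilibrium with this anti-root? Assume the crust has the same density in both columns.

3230 m

Replacing a thickness d of crust by seawater at the top must be balanced by replacing crust with mantle at the base: d (ρ_c − ρ_w) = a (ρ_m − ρ_c).
d = a (ρ_m − ρ_c)/(ρ_c − ρ_w) = 7319 m × 0.72/1.63 = 3230 m.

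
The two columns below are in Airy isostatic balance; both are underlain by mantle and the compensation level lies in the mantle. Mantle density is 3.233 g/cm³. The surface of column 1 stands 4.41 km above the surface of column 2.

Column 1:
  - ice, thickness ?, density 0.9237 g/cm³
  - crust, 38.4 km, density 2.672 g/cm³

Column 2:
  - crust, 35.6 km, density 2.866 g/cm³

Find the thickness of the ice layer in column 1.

2.5 km

Take the compensation level at the base of the deeper column (depth z_c below the surface of column 1) and equate Σ ρ_i t_i down to z_c; mantle fills any gap and the z_c terms cancel.
Column 1: x×0.9237 + 38.4×2.672 + (z_c − 38.4 − x)×3.233
Column 2: 4.41×0 + 35.6×2.866 + (z_c − 4.41 − 35.6)×3.233
The z_c×3.233 term appears on both sides and cancels. Collect the known terms of each column as K = Σ(ρt)_known − 3.233 × (depth of known layers): K_1 = 102.6048 − 3.233×38.4 = −21.5424; K_2 = 102.0296 − 3.233×(4.41 + 35.6) = −27.32273.
Balance: K_1 − x×(3.233 − 0.9237) = K_2, so x = (K_1 − K_2)/(3.233 − 0.9237) = 5.78033/2.3093 = 2.5 km.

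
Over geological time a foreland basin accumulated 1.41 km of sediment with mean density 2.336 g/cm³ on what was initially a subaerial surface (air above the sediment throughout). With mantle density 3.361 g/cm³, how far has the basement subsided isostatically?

Subaerial load: s = t ρ_sed / ρ_m = 1.41 km × 2.336/3.361 = 0.98 km.

0.98 km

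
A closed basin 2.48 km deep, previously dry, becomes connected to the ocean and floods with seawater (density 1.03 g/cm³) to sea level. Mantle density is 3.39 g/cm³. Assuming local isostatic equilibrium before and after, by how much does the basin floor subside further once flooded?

1.08 km

After flooding the water column is d + s deep. Its weight must equal the weight of mantle displaced by the extra subsidence s: (d + s) ρ_w = s ρ_m.
s = d ρ_w / (ρ_m − ρ_w) = 2.48 km × 1.03/(3.39 − 1.03) = 1.08 km.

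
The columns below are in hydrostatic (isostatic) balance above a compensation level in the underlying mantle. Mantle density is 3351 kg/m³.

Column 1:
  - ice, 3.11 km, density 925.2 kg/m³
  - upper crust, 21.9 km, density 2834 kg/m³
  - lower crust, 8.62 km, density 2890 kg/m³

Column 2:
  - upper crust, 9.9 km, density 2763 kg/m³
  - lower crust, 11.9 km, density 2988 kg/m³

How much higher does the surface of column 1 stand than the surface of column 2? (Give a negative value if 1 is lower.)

For any compensation level in the mantle, the mantle terms cancel and isostasy reduces to e = (Σt_1 − Σt_2) − (Σ(ρt)_1 − Σ(ρt)_2) / ρ_m.
Σt_1 = 33.63 km; Σt_2 = 21.8 km; Σ(ρt)_1 = 89853.772; Σ(ρt)_2 = 62910.9 (in km·kg/m³).
e = (33.63 − 21.8) − (89853.772 − 62910.9) / 3351 = 3.79 km.

3.79 km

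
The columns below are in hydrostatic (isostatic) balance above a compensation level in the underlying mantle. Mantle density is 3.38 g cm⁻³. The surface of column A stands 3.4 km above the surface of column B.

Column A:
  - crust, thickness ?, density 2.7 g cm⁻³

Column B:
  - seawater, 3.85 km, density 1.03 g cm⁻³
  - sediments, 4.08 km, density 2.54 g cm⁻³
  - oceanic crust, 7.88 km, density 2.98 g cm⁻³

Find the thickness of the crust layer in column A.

39.9 km

Take the compensation level at the base of the deeper column (depth z_c below the surface of column A) and equate Σ ρ_i t_i down to z_c; mantle fills any gap and the z_c terms cancel.
Column A: x×2.7 + (z_c − 0 − x)×3.38
Column B: 3.4×0 + 3.85×1.03 + 4.08×2.54 + 7.88×2.98 + (z_c − 3.4 − 15.81)×3.38
The z_c×3.38 term appears on both sides and cancels. Collect the known terms of each column as K = Σ(ρt)_known − 3.38 × (depth of known layers): K_A = 0 − 3.38×0 = 0; K_B = 37.8111 − 3.38×(3.4 + 15.81) = −27.1187.
Balance: K_A − x×(3.38 − 2.7) = K_B, so x = (K_A − K_B)/(3.38 − 2.7) = 27.1187/0.68 = 39.9 km.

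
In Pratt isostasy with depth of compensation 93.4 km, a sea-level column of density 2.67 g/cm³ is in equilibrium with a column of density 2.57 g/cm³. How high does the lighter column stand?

ρ_ref D = ρ (D + h) → h = D (ρ_ref − ρ)/ρ.
h = 93.4 km × (2.67 − 2.57)/2.57 = 3.63 km.

3.63 km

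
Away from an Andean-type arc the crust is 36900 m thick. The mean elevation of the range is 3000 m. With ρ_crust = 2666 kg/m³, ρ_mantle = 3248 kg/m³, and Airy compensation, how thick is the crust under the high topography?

Root depth r = h ρ_c / (ρ_m − ρ_c) = 3000 m × 2666 / 582 = 13740 m.
Total thickness = T + h + r = 36900 m + 3000 m + 13740 m = 53600 m.

53600 m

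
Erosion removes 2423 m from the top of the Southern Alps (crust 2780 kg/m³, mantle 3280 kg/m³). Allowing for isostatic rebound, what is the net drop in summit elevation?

369 m

Rebound u = e ρ_c/ρ_m = 2423 m × 2780/3280 = 2054 m.
Net surface drop = e − u = 2423 m − 2054 m = e (ρ_m − ρ_c)/ρ_m = 369 m.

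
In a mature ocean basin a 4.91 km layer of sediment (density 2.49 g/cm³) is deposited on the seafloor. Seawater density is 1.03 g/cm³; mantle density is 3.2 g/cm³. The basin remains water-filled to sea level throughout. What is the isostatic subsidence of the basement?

Submarine loading: the sediment displaces seawater, and the subsidence is in turn flooded, so s (ρ_m − ρ_w) = t (ρ_sed − ρ_w).
s = 4.91 km × (2.49 − 1.03) / (3.2 − 1.03) = 3.3 km.

3.3 km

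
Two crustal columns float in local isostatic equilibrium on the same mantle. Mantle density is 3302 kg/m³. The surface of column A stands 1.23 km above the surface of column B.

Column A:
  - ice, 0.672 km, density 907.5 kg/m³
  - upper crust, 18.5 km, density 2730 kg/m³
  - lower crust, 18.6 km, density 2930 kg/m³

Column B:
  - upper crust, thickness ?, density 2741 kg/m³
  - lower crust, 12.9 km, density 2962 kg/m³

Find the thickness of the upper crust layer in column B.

19 km

Take the compensation level at the base of the deeper column (depth z_c below the surface of column A) and equate Σ ρ_i t_i down to z_c; mantle fills any gap and the z_c terms cancel.
Column A: 0.672×907.5 + 18.5×2730 + 18.6×2930 + (z_c − 37.772)×3302
Column B: 1.23×0 + x×2741 + 12.9×2962 + (z_c − 1.23 − 12.9 − x)×3302
The z_c×3302 term appears on both sides and cancels. Collect the known terms of each column as K = Σ(ρt)_known − 3302 × (depth of known layers): K_A = 105612.84 − 3302×37.772 = −19110.304; K_B = 38209.8 − 3302×(1.23 + 12.9) = −8447.46.
Balance: K_A = K_B − x×(3302 − 2741), so x = (K_B − K_A)/(3302 − 2741) = 10662.8/561 = 19 km.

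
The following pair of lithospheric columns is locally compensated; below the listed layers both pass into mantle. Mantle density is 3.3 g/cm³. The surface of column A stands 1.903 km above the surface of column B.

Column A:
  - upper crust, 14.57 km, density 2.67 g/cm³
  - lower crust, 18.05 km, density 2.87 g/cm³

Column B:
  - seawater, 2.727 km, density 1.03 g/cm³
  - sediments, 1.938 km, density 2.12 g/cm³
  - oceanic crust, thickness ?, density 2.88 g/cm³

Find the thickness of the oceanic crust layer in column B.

Take the compensation level at the base of the deeper column (depth z_c below the surface of column A) and equate Σ ρ_i t_i down to z_c; mantle fills any gap and the z_c terms cancel.
Column A: 14.57×2.67 + 18.05×2.87 + (z_c − 32.62)×3.3
Column B: 1.903×0 + 2.727×1.03 + 1.938×2.12 + x×2.88 + (z_c − 1.903 − 4.665 − x)×3.3
The z_c×3.3 term appears on both sides and cancels. Collect the known terms of each column as K = Σ(ρt)_known − 3.3 × (depth of known layers): K_A = 90.7054 − 3.3×32.62 = −16.9406; K_B = 6.91737 − 3.3×(1.903 + 4.665) = −14.75703.
Balance: K_A = K_B − x×(3.3 − 2.88), so x = (K_B − K_A)/(3.3 − 2.88) = 2.18357/0.42 = 5.2 km.

5.2 km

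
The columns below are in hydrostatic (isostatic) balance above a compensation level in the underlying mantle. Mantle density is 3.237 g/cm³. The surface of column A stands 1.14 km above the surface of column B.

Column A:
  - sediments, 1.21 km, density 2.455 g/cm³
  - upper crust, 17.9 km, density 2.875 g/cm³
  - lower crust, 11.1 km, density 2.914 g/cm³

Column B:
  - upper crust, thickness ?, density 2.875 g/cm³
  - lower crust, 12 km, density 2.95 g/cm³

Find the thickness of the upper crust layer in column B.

Take the compensation level at the base of the deeper column (depth z_c below the surface of column A) and equate Σ ρ_i t_i down to z_c; mantle fills any gap and the z_c terms cancel.
Column A: 1.21×2.455 + 17.9×2.875 + 11.1×2.914 + (z_c − 30.21)×3.237
Column B: 1.14×0 + x×2.875 + 12×2.95 + (z_c − 1.14 − 12 − x)×3.237
The z_c×3.237 term appears on both sides and cancels. Collect the known terms of each column as K = Σ(ρt)_known − 3.237 × (depth of known layers): K_A = 86.77845 − 3.237×30.21 = −11.01132; K_B = 35.4 − 3.237×(1.14 + 12) = −7.13418.
Balance: K_A = K_B − x×(3.237 − 2.875), so x = (K_B − K_A)/(3.237 − 2.875) = 3.87714/0.362 = 10.7 km.

10.7 km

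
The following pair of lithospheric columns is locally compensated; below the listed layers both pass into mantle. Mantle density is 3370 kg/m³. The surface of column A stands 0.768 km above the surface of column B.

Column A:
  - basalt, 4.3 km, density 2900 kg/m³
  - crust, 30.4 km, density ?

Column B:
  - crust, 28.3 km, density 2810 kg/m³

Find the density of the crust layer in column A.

2830 kg/m³

Take the compensation level at the base of the deeper column (depth z_c below the surface of column A) and equate Σ ρ_i t_i down to z_c; mantle fills any gap and the z_c terms cancel.
Column A: 4.3×2900 + 30.4×ρ + (z_c − 34.7)×3370
Column B: 0.768×0 + 28.3×2810 + (z_c − 0.768 − 28.3)×3370
The z_c×3370 term appears on both sides and cancels. Collect the known terms of each column as K = Σ(ρt)_known − 3370 × (depth of known layers): K_A = 12470 − 3370×34.7 = −104469; K_B = 79523 − 3370×(0.768 + 28.3) = −18436.16.
Balance: K_A + 30.4×ρ = K_B, so ρ = (K_B − K_A)/30.4 = 86032.8/30.4 = 2830 kg/m³.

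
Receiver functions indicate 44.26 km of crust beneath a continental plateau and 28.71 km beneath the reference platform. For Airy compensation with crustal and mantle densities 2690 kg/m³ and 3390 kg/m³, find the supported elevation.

3.21 km

Excess crust Δ = 44.26 km − 28.71 km = 15.55 km, split between elevation h and root r with h + r = Δ.
Airy balance ρ_c h = (ρ_m − ρ_c) r gives r = h ρ_c/(ρ_m − ρ_c), so h (1 + ρ_c/(ρ_m − ρ_c)) = Δ, i.e. h = Δ (ρ_m − ρ_c)/ρ_m.
h = 15.55 km × 700/3390 = 3.21 km.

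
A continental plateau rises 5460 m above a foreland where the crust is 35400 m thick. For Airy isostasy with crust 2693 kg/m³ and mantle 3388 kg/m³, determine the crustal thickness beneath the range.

62000 m

Root depth r = h ρ_c / (ρ_m − ρ_c) = 5460 m × 2693 / 695 = 21160 m.
Total thickness = T + h + r = 35400 m + 5460 m + 21160 m = 62000 m.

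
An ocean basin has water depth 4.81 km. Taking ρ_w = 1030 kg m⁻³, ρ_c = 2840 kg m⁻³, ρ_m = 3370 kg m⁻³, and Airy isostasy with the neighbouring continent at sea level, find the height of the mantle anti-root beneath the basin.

For local isostatic compensation: replacing crust with seawater at the top is compensated by replacing crust with mantle at the base: d (ρ_c − ρ_w) = a (ρ_m − ρ_c).
a = d (ρ_c − ρ_w)/(ρ_m − ρ_c) = 4.81 km × 1810/530 = 16.4 km.

16.4 km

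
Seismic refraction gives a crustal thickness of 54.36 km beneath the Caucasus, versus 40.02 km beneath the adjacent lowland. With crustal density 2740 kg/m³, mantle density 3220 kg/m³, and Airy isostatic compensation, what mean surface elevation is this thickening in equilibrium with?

Excess crust Δ = 54.36 km − 40.02 km = 14.34 km, split between elevation h and root r with h + r = Δ.
Airy balance ρ_c h = (ρ_m − ρ_c) r gives r = h ρ_c/(ρ_m − ρ_c), so h (1 + ρ_c/(ρ_m − ρ_c)) = Δ, i.e. h = Δ (ρ_m − ρ_c)/ρ_m.
h = 14.34 km × 480/3220 = 2.14 km.

2.14 km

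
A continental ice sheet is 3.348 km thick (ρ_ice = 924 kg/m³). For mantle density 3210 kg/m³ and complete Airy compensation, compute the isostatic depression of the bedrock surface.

0.964 km

Balancing pressure at the compensation depth: the ice load ρ_ice t is balanced by mantle displaced below, ρ_m s.
s = t ρ_ice / ρ_m = 3.348 km × 924/3210 = 0.964 km.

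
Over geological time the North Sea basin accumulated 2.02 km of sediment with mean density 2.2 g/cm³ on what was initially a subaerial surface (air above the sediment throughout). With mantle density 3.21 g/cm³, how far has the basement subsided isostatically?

1.38 km

Subaerial load: s = t ρ_sed / ρ_m = 2.02 km × 2.2/3.21 = 1.38 km.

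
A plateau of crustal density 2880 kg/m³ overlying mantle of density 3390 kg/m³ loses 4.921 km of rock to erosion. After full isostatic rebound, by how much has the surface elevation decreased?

0.74 km

Rebound u = e ρ_c/ρ_m = 4.921 km × 2880/3390 = 4.181 km.
Net surface drop = e − u = 4.921 km − 4.181 km = e (ρ_m − ρ_c)/ρ_m = 0.74 km.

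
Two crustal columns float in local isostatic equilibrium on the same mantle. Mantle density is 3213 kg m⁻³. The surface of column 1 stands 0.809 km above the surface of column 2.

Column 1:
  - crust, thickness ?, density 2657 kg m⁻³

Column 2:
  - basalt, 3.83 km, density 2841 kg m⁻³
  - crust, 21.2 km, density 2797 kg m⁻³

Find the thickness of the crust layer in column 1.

23.1 km

Take the compensation level at the base of the deeper column (depth z_c below the surface of column 1) and equate Σ ρ_i t_i down to z_c; mantle fills any gap and the z_c terms cancel.
Column 1: x×2657 + (z_c − 0 − x)×3213
Column 2: 0.809×0 + 3.83×2841 + 21.2×2797 + (z_c − 0.809 − 25.03)×3213
The z_c×3213 term appears on both sides and cancels. Collect the known terms of each column as K = Σ(ρt)_known − 3213 × (depth of known layers): K_1 = 0 − 3213×0 = 0; K_2 = 70177.43 − 3213×(0.809 + 25.03) = −12843.277.
Balance: K_1 − x×(3213 − 2657) = K_2, so x = (K_1 − K_2)/(3213 − 2657) = 12843.3/556 = 23.1 km.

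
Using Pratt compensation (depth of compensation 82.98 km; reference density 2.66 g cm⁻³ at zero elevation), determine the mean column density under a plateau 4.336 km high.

2.53 g cm⁻³

Pratt balance: ρ_ref D = ρ (D + h).
ρ = ρ_ref D/(D + h) = 2.66 × 82.98 km/(82.98 km + 4.336 km) = 2.53 g cm⁻³.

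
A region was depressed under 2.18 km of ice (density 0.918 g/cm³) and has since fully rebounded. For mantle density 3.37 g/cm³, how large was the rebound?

Removing the load lets mantle flow back in; uplift u satisfies ρ_ice t = ρ_m u.
u = t ρ_ice/ρ_m = 2.18 km × 0.918/3.37 = 0.594 km.

0.594 km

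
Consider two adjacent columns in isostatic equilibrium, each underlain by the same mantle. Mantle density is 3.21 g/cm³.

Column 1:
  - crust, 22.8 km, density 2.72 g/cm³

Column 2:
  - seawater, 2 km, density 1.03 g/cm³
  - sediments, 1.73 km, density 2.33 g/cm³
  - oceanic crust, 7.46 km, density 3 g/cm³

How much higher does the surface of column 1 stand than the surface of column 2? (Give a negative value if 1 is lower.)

For any compensation level in the mantle, the mantle terms cancel and isostasy reduces to e = (Σt_1 − Σt_2) − (Σ(ρt)_1 − Σ(ρt)_2) / ρ_m.
Σt_1 = 22.8 km; Σt_2 = 11.19 km; Σ(ρt)_1 = 62.016; Σ(ρt)_2 = 28.4709 (in km·g/cm³).
e = (22.8 − 11.19) − (62.016 − 28.4709) / 3.21 = 1.16 km.

1.16 km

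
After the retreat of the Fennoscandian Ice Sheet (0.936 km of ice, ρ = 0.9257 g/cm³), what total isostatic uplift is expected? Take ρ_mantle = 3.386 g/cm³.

0.256 km

Removing the load lets mantle flow back in; uplift u satisfies ρ_ice t = ρ_m u.
u = t ρ_ice/ρ_m = 0.936 km × 0.9257/3.386 = 0.256 km.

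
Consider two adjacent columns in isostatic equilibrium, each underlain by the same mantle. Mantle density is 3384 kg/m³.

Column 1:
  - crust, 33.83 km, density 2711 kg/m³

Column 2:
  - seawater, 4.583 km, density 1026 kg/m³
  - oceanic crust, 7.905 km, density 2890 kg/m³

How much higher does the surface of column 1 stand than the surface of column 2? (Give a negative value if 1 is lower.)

For any compensation level in the mantle, the mantle terms cancel and isostasy reduces to e = (Σt_1 − Σt_2) − (Σ(ρt)_1 − Σ(ρt)_2) / ρ_m.
Σt_1 = 33.83 km; Σt_2 = 12.488 km; Σ(ρt)_1 = 91713.13; Σ(ρt)_2 = 27547.608 (in km·kg/m³).
e = (33.83 − 12.488) − (91713.13 − 27547.608) / 3384 = 2.38 km.

2.38 km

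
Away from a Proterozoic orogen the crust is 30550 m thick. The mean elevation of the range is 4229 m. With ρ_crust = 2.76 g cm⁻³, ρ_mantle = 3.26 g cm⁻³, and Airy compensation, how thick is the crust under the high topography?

58100 m

Root depth r = h ρ_c / (ρ_m − ρ_c) = 4229 m × 2.76 / 0.5 = 23340 m.
Total thickness = T + h + r = 30550 m + 4229 m + 23340 m = 58100 m.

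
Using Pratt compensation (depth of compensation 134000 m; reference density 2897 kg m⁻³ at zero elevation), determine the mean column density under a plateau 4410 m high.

2800 kg m⁻³

Pratt balance: ρ_ref D = ρ (D + h).
ρ = ρ_ref D/(D + h) = 2897 × 134000 m/(134000 m + 4410 m) = 2800 kg m⁻³.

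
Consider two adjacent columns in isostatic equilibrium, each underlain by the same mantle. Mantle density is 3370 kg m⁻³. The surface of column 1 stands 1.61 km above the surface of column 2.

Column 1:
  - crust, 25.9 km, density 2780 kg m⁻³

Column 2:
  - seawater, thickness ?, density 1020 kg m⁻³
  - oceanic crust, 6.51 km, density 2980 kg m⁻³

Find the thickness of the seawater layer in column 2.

Take the compensation level at the base of the deeper column (depth z_c below the surface of column 1) and equate Σ ρ_i t_i down to z_c; mantle fills any gap and the z_c terms cancel.
Column 1: 25.9×2780 + (z_c − 25.9)×3370
Column 2: 1.61×0 + x×1020 + 6.51×2980 + (z_c − 1.61 − 6.51 − x)×3370
The z_c×3370 term appears on both sides and cancels. Collect the known terms of each column as K = Σ(ρt)_known − 3370 × (depth of known layers): K_1 = 72002 − 3370×25.9 = −15281; K_2 = 19399.8 − 3370×(1.61 + 6.51) = −7964.6.
Balance: K_1 = K_2 − x×(3370 − 1020), so x = (K_2 − K_1)/(3370 − 1020) = 7316.4/2350 = 3.11 km.

3.11 km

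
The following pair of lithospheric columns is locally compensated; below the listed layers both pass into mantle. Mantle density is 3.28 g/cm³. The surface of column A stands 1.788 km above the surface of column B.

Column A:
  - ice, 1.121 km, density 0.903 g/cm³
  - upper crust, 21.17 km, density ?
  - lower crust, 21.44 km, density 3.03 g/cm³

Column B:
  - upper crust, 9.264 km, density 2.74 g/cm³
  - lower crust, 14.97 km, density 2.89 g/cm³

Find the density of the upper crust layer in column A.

Take the compensation level at the base of the deeper column (depth z_c below the surface of column A) and equate Σ ρ_i t_i down to z_c; mantle fills any gap and the z_c terms cancel.
Column A: 1.121×0.903 + 21.17×ρ + 21.44×3.03 + (z_c − 43.731)×3.28
Column B: 1.788×0 + 9.264×2.74 + 14.97×2.89 + (z_c − 1.788 − 24.234)×3.28
The z_c×3.28 term appears on both sides and cancels. Collect the known terms of each column as K = Σ(ρt)_known − 3.28 × (depth of known layers): K_A = 65.975463 − 3.28×43.731 = −77.462217; K_B = 68.64666 − 3.28×(1.788 + 24.234) = −16.7055.
Balance: K_A + 21.17×ρ = K_B, so ρ = (K_B − K_A)/21.17 = 60.7567/21.17 = 2.87 g/cm³.

2.87 g/cm³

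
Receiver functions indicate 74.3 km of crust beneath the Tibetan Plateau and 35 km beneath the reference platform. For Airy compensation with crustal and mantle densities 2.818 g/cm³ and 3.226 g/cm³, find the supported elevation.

Excess crust Δ = 74.3 km − 35 km = 39.3 km, split between elevation h and root r with h + r = Δ.
Airy balance ρ_c h = (ρ_m − ρ_c) r gives r = h ρ_c/(ρ_m − ρ_c), so h (1 + ρ_c/(ρ_m − ρ_c)) = Δ, i.e. h = Δ (ρ_m − ρ_c)/ρ_m.
h = 39.3 km × 0.408/3.226 = 4.97 km.

4.97 km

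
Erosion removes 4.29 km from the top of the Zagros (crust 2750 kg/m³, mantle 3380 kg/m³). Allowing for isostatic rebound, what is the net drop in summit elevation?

0.8 km

Rebound u = e ρ_c/ρ_m = 4.29 km × 2750/3380 = 3.49 km.
Net surface drop = e − u = 4.29 km − 3.49 km = e (ρ_m − ρ_c)/ρ_m = 0.8 km.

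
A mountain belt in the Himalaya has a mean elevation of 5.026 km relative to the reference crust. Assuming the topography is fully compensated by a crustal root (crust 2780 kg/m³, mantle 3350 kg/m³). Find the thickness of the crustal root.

24.5 km

In Airy isostatic equilibrium: the weight of the topography is balanced by the buoyancy of the root, ρ_c h = (ρ_m − ρ_c) r.
r = h · ρ_c / (ρ_m − ρ_c) = 5.026 km × 2780 / (3350 − 2780) = 24.5 km.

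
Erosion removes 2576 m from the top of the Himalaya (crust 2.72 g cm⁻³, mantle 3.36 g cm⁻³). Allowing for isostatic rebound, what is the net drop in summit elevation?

Rebound u = e ρ_c/ρ_m = 2576 m × 2.72/3.36 = 2085 m.
Net surface drop = e − u = 2576 m − 2085 m = e (ρ_m − ρ_c)/ρ_m = 491 m.

491 m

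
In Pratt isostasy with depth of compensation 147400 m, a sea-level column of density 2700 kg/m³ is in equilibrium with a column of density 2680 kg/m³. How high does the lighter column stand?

ρ_ref D = ρ (D + h) → h = D (ρ_ref − ρ)/ρ.
h = 147400 m × (2700 − 2680)/2680 = 1100 m.

1100 m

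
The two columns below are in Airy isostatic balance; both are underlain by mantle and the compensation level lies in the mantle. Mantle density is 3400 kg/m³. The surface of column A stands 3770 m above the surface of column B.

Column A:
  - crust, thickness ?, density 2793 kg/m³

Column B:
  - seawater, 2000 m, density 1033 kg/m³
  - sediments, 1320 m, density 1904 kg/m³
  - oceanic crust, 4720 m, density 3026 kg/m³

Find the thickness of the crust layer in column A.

Take the compensation level at the base of the deeper column (depth z_c below the surface of column A) and equate Σ ρ_i t_i down to z_c; mantle fills any gap and the z_c terms cancel.
Column A: x×2793 + (z_c − 0 − x)×3400
Column B: 3770×0 + 2000×1033 + 1320×1904 + 4720×3026 + (z_c − 3770 − 8040)×3400
The z_c×3400 term appears on both sides and cancels. Collect the known terms of each column as K = Σ(ρt)_known − 3400 × (depth of known layers): K_A = 0 − 3400×0 = 0; K_B = 18862000 − 3400×(3770 + 8040) = −21292000.
Balance: K_A − x×(3400 − 2793) = K_B, so x = (K_A − K_B)/(3400 − 2793) = 21292000/607 = 35100 m.

35100 m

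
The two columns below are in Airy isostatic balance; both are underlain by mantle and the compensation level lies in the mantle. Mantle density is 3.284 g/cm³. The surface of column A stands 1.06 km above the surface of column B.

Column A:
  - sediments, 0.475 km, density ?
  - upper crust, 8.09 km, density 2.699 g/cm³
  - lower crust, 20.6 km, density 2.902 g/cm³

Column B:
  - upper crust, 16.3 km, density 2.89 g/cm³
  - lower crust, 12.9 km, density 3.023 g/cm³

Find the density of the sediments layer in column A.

1.88 g/cm³

Take the compensation level at the base of the deeper column (depth z_c below the surface of column A) and equate Σ ρ_i t_i down to z_c; mantle fills any gap and the z_c terms cancel.
Column A: 0.475×ρ + 8.09×2.699 + 20.6×2.902 + (z_c − 29.165)×3.284
Column B: 1.06×0 + 16.3×2.89 + 12.9×3.023 + (z_c − 1.06 − 29.2)×3.284
The z_c×3.284 term appears on both sides and cancels. Collect the known terms of each column as K = Σ(ρt)_known − 3.284 × (depth of known layers): K_A = 81.61611 − 3.284×29.165 = −14.16175; K_B = 86.1037 − 3.284×(1.06 + 29.2) = −13.27014.
Balance: K_A + 0.475×ρ = K_B, so ρ = (K_B − K_A)/0.475 = 0.89161/0.475 = 1.88 g/cm³.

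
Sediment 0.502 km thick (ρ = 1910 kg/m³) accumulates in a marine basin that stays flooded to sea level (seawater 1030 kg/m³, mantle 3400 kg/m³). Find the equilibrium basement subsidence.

Submarine loading: the sediment displaces seawater, and the subsidence is in turn flooded, so s (ρ_m − ρ_w) = t (ρ_sed − ρ_w).
s = 0.502 km × (1910 − 1030) / (3400 − 1030) = 0.186 km.

0.186 km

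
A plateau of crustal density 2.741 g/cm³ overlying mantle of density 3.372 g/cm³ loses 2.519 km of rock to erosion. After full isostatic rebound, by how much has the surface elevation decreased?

0.471 km

Rebound u = e ρ_c/ρ_m = 2.519 km × 2.741/3.372 = 2.048 km.
Net surface drop = e − u = 2.519 km − 2.048 km = e (ρ_m − ρ_c)/ρ_m = 0.471 km.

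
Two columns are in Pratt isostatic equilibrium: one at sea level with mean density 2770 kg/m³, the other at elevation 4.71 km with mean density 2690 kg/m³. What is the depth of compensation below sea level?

ρ_ref D = ρ (D + h) → D (ρ_ref − ρ) = ρ h.
D = ρ h/(ρ_ref − ρ) = 2690 × 4.71 km/(2770 − 2690) = 158 km.

158 km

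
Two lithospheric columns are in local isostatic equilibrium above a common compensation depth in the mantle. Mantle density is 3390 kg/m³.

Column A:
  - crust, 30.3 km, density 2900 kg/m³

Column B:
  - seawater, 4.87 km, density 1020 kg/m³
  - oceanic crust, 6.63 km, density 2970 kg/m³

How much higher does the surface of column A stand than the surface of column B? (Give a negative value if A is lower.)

0.154 km

For any compensation level in the mantle, the mantle terms cancel and isostasy reduces to e = (Σt_A − Σt_B) − (Σ(ρt)_A − Σ(ρt)_B) / ρ_m.
Σt_A = 30.3 km; Σt_B = 11.5 km; Σ(ρt)_A = 87870; Σ(ρt)_B = 24658.5 (in km·kg/m³).
e = (30.3 − 11.5) − (87870 − 24658.5) / 3390 = 0.154 km.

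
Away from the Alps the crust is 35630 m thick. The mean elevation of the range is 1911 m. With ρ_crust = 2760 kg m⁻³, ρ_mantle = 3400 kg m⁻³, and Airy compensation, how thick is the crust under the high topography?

Root depth r = h ρ_c / (ρ_m − ρ_c) = 1911 m × 2760 / 640 = 8241 m.
Total thickness = T + h + r = 35630 m + 1911 m + 8241 m = 45800 m.

45800 m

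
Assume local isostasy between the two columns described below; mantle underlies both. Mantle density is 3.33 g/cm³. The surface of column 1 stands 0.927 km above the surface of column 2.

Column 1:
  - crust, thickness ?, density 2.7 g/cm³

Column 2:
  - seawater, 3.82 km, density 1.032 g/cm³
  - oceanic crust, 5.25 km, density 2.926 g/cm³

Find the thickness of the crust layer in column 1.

22.2 km

Take the compensation level at the base of the deeper column (depth z_c below the surface of column 1) and equate Σ ρ_i t_i down to z_c; mantle fills any gap and the z_c terms cancel.
Column 1: x×2.7 + (z_c − 0 − x)×3.33
Column 2: 0.927×0 + 3.82×1.032 + 5.25×2.926 + (z_c − 0.927 − 9.07)×3.33
The z_c×3.33 term appears on both sides and cancels. Collect the known terms of each column as K = Σ(ρt)_known − 3.33 × (depth of known layers): K_1 = 0 − 3.33×0 = 0; K_2 = 19.30374 − 3.33×(0.927 + 9.07) = −13.98627.
Balance: K_1 − x×(3.33 − 2.7) = K_2, so x = (K_1 − K_2)/(3.33 − 2.7) = 13.9863/0.63 = 22.2 km.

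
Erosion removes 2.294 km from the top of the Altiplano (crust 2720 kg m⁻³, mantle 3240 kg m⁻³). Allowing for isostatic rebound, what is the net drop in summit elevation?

Rebound u = e ρ_c/ρ_m = 2.294 km × 2720/3240 = 1.926 km.
Net surface drop = e − u = 2.294 km − 1.926 km = e (ρ_m − ρ_c)/ρ_m = 0.368 km.

0.368 km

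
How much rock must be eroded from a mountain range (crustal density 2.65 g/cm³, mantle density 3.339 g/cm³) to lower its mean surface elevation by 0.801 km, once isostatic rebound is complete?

3.88 km

Net drop Δ = e − u = e − e ρ_c/ρ_m = e (ρ_m − ρ_c)/ρ_m.
e = Δ ρ_m/(ρ_m − ρ_c) = 0.801 km × 3.339/0.689 = 3.88 km.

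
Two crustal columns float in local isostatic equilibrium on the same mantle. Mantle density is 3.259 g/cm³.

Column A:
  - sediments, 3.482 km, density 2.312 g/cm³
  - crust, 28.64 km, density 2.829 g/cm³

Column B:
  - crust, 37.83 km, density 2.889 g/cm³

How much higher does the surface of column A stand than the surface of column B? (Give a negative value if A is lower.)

0.496 km

For any compensation level in the mantle, the mantle terms cancel and isostasy reduces to e = (Σt_A − Σt_B) − (Σ(ρt)_A − Σ(ρt)_B) / ρ_m.
Σt_A = 32.122 km; Σt_B = 37.83 km; Σ(ρt)_A = 89.072944; Σ(ρt)_B = 109.29087 (in km·g/cm³).
e = (32.122 − 37.83) − (89.072944 − 109.29087) / 3.259 = 0.496 km.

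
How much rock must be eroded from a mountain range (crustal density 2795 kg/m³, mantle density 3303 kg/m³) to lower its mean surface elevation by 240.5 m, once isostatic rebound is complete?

1560 m

Net drop Δ = e − u = e − e ρ_c/ρ_m = e (ρ_m − ρ_c)/ρ_m.
e = Δ ρ_m/(ρ_m − ρ_c) = 240.5 m × 3303/508 = 1560 m.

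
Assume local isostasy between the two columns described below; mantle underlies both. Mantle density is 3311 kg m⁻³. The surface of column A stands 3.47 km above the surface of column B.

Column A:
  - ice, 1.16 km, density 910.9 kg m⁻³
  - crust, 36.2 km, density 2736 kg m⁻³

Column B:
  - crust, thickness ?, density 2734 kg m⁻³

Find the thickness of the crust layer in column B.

21 km

Take the compensation level at the base of the deeper column (depth z_c below the surface of column A) and equate Σ ρ_i t_i down to z_c; mantle fills any gap and the z_c terms cancel.
Column A: 1.16×910.9 + 36.2×2736 + (z_c − 37.36)×3311
Column B: 3.47×0 + x×2734 + (z_c − 3.47 − 0 − x)×3311
The z_c×3311 term appears on both sides and cancels. Collect the known terms of each column as K = Σ(ρt)_known − 3311 × (depth of known layers): K_A = 100099.844 − 3311×37.36 = −23599.116; K_B = 0 − 3311×(3.47 + 0) = −11489.17.
Balance: K_A = K_B − x×(3311 − 2734), so x = (K_B − K_A)/(3311 − 2734) = 12109.9/577 = 21 km.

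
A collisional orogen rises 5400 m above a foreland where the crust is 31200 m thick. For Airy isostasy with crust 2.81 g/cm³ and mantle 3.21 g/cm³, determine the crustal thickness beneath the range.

74500 m

Root depth r = h ρ_c / (ρ_m − ρ_c) = 5400 m × 2.81 / 0.4 = 37940 m.
Total thickness = T + h + r = 31200 m + 5400 m + 37940 m = 74500 m.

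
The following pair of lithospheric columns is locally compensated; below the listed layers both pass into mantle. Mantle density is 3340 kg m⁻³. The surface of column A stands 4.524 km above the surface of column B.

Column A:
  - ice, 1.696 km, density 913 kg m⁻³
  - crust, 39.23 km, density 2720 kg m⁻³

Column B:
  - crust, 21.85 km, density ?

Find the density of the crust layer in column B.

2730 kg m⁻³

Take the compensation level at the base of the deeper column (depth z_c below the surface of column A) and equate Σ ρ_i t_i down to z_c; mantle fills any gap and the z_c terms cancel.
Column A: 1.696×913 + 39.23×2720 + (z_c − 40.926)×3340
Column B: 4.524×0 + 21.85×ρ + (z_c − 4.524 − 21.85)×3340
The z_c×3340 term appears on both sides and cancels. Collect the known terms of each column as K = Σ(ρt)_known − 3340 × (depth of known layers): K_A = 108254.048 − 3340×40.926 = −28438.792; K_B = 0 − 3340×(4.524 + 21.85) = −88089.16.
Balance: K_A = K_B + 21.85×ρ, so ρ = (K_A − K_B)/21.85 = 59650.4/21.85 = 2730 kg m⁻³.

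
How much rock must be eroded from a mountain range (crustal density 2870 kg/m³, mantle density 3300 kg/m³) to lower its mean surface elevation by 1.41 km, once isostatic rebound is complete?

Net drop Δ = e − u = e − e ρ_c/ρ_m = e (ρ_m − ρ_c)/ρ_m.
e = Δ ρ_m/(ρ_m − ρ_c) = 1.41 km × 3300/430 = 10.8 km.

10.8 km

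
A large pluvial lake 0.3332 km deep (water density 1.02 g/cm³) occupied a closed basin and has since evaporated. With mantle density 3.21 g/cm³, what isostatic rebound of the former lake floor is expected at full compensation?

0.106 km

u = d ρ_w/ρ_m = 0.3332 km × 1.02/3.21 = 0.106 km.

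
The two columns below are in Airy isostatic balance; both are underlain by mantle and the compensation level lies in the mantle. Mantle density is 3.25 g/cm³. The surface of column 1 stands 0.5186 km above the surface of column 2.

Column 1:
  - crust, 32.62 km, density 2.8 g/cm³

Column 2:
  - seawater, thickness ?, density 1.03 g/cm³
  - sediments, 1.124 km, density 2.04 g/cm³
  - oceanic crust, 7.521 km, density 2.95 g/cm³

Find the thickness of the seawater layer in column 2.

Take the compensation level at the base of the deeper column (depth z_c below the surface of column 1) and equate Σ ρ_i t_i down to z_c; mantle fills any gap and the z_c terms cancel.
Column 1: 32.62×2.8 + (z_c − 32.62)×3.25
Column 2: 0.5186×0 + x×1.03 + 1.124×2.04 + 7.521×2.95 + (z_c − 0.5186 − 8.645 − x)×3.25
The z_c×3.25 term appears on both sides and cancels. Collect the known terms of each column as K = Σ(ρt)_known − 3.25 × (depth of known layers): K_1 = 91.336 − 3.25×32.62 = −14.679; K_2 = 24.47991 − 3.25×(0.5186 + 8.645) = −5.30179.
Balance: K_1 = K_2 − x×(3.25 − 1.03), so x = (K_2 − K_1)/(3.25 − 1.03) = 9.37721/2.22 = 4.22 km.

4.22 km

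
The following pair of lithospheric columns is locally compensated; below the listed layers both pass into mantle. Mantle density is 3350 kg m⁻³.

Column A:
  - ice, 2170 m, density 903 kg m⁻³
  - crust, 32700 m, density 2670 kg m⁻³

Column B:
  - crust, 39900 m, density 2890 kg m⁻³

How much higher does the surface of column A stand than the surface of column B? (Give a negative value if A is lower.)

2740 m

For any compensation level in the mantle, the mantle terms cancel and isostasy reduces to e = (Σt_A − Σt_B) − (Σ(ρt)_A − Σ(ρt)_B) / ρ_m.
Σt_A = 34870 m; Σt_B = 39900 m; Σ(ρt)_A = 89268510; Σ(ρt)_B = 115311000 (in m·kg m⁻³).
e = (34870 − 39900) − (89268510 − 115311000) / 3350 = 2740 m.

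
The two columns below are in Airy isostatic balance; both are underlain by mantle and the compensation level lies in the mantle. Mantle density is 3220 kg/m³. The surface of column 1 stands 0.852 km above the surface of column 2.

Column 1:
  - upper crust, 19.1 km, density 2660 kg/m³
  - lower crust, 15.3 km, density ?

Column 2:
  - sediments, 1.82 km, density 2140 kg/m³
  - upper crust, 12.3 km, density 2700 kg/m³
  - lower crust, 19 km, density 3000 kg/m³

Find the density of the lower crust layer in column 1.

Take the compensation level at the base of the deeper column (depth z_c below the surface of column 1) and equate Σ ρ_i t_i down to z_c; mantle fills any gap and the z_c terms cancel.
Column 1: 19.1×2660 + 15.3×ρ + (z_c − 34.4)×3220
Column 2: 0.852×0 + 1.82×2140 + 12.3×2700 + 19×3000 + (z_c − 0.852 − 33.12)×3220
The z_c×3220 term appears on both sides and cancels. Collect the known terms of each column as K = Σ(ρt)_known − 3220 × (depth of known layers): K_1 = 50806 − 3220×34.4 = −59962; K_2 = 94104.8 − 3220×(0.852 + 33.12) = −15285.04.
Balance: K_1 + 15.3×ρ = K_2, so ρ = (K_2 − K_1)/15.3 = 44677/15.3 = 2920 kg/m³.

2920 kg/m³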